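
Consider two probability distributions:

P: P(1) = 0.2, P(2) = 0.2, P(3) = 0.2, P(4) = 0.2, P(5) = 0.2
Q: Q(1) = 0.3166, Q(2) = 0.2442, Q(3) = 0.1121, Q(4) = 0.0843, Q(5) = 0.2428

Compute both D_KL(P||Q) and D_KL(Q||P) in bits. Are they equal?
D_KL(P||Q) = 0.1702 bits, D_KL(Q||P) = 0.1494 bits. No, they are not equal.

D_KL(P||Q) = Σ P(x) log₂(P(x)/Q(x))

Computing term by term:
  P(1)·log₂(P(1)/Q(1)) = 0.2·log₂(0.2/0.3166) = -0.13253
  P(2)·log₂(P(2)/Q(2)) = 0.2·log₂(0.2/0.2442) = -0.05761
  P(3)·log₂(P(3)/Q(3)) = 0.2·log₂(0.2/0.1121) = 0.16704
  P(4)·log₂(P(4)/Q(4)) = 0.2·log₂(0.2/0.0843) = 0.24928
  P(5)·log₂(P(5)/Q(5)) = 0.2·log₂(0.2/0.2428) = -0.05595

D_KL(P||Q) = -0.13253 - 0.05761 + 0.16704 + 0.24928 - 0.05595 = 0.17023 ≈ 0.1702 bits

D_KL(Q||P) = Σ Q(x) log₂(Q(x)/P(x))

Computing term by term:
  Q(1)·log₂(Q(1)/P(1)) = 0.3166·log₂(0.3166/0.2) = 0.20980
  Q(2)·log₂(Q(2)/P(2)) = 0.2442·log₂(0.2442/0.2) = 0.07035
  Q(3)·log₂(Q(3)/P(3)) = 0.1121·log₂(0.1121/0.2) = -0.09363
  Q(4)·log₂(Q(4)/P(4)) = 0.0843·log₂(0.0843/0.2) = -0.10507
  Q(5)·log₂(Q(5)/P(5)) = 0.2428·log₂(0.2428/0.2) = 0.06793

D_KL(Q||P) = 0.20980 + 0.07035 - 0.09363 - 0.10507 + 0.06793 = 0.14938 ≈ 0.1494 bits

These are NOT equal (difference: 0.0208 bits). KL divergence is asymmetric: D_KL(P||Q) ≠ D_KL(Q||P) in general.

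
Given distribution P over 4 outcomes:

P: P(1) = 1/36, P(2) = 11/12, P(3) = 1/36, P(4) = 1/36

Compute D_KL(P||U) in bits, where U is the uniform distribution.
1.4541 bits

U(i) = 1/4 for all i

D_KL(P||U) = Σ P(x) log₂(P(x) / (1/4))
           = Σ P(x) log₂(P(x)) + log₂(4)
           = log₂(4) - H(P)

H(P) = -Σ P(x) log₂(P(x)):
  -P(1)·log₂(P(1)) = -(1/36)·log₂(1/36) = 0.14361
  -P(2)·log₂(P(2)) = -(11/12)·log₂(11/12) = 0.11507
  -P(3)·log₂(P(3)) = -(1/36)·log₂(1/36) = 0.14361
  -P(4)·log₂(P(4)) = -(1/36)·log₂(1/36) = 0.14361
H(P) = 0.14361 + 0.11507 + 0.14361 + 0.14361 = 0.54590 bits

log₂(4) = 2.00000 bits

D_KL(P||U) = 2.00000 - 0.54590 = 1.45410 ≈ 1.4541 bits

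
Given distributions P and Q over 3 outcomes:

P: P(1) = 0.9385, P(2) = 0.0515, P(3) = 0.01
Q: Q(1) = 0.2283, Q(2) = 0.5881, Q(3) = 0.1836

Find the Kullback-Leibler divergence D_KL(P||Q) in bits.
1.6911 bits

D_KL(P||Q) = Σ P(x) log₂(P(x)/Q(x))

Computing term by term:
  P(1)·log₂(P(1)/Q(1)) = 0.9385·log₂(0.9385/0.2283) = 1.91400
  P(2)·log₂(P(2)/Q(2)) = 0.0515·log₂(0.0515/0.5881) = -0.18094
  P(3)·log₂(P(3)/Q(3)) = 0.01·log₂(0.01/0.1836) = -0.04198

D_KL(P||Q) = 1.91400 - 0.18094 - 0.04198 = 1.69108 ≈ 1.6911 bits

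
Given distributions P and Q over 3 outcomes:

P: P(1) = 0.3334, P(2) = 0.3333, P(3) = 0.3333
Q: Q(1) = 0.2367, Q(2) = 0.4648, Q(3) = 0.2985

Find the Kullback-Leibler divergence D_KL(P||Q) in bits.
0.0579 bits

D_KL(P||Q) = Σ P(x) log₂(P(x)/Q(x))

Computing term by term:
  P(1)·log₂(P(1)/Q(1)) = 0.3334·log₂(0.3334/0.2367) = 0.16476
  P(2)·log₂(P(2)/Q(2)) = 0.3333·log₂(0.3333/0.4648) = -0.15991
  P(3)·log₂(P(3)/Q(3)) = 0.3333·log₂(0.3333/0.2985) = 0.05302

D_KL(P||Q) = 0.16476 - 0.15991 + 0.05302 = 0.05787 ≈ 0.0579 bits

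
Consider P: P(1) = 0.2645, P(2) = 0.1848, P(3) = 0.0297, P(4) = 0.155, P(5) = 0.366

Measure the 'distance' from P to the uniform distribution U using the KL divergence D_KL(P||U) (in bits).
0.2660 bits

U(i) = 1/5 for all i

D_KL(P||U) = Σ P(x) log₂(P(x) / (1/5))
           = Σ P(x) log₂(P(x)) + log₂(5)
           = log₂(5) - H(P)

H(P) = -Σ P(x) log₂(P(x)):
  -P(1)·log₂(P(1)) = -(0.2645)·log₂(0.2645) = 0.50749
  -P(2)·log₂(P(2)) = -(0.1848)·log₂(0.1848) = 0.45017
  -P(3)·log₂(P(3)) = -(0.0297)·log₂(0.0297) = 0.15068
  -P(4)·log₂(P(4)) = -(0.155)·log₂(0.155) = 0.41690
  -P(5)·log₂(P(5)) = -(0.366)·log₂(0.366) = 0.53073
H(P) = 0.50749 + 0.45017 + 0.15068 + 0.41690 + 0.53073 = 2.05597 bits

log₂(5) = 2.32193 bits

D_KL(P||U) = 2.32193 - 2.05597 = 0.26596 ≈ 0.2660 bits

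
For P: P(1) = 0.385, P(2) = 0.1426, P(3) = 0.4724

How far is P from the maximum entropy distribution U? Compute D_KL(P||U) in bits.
0.1430 bits

U(i) = 1/3 for all i

D_KL(P||U) = Σ P(x) log₂(P(x) / (1/3))
           = Σ P(x) log₂(P(x)) + log₂(3)
           = log₂(3) - H(P)

H(P) = -Σ P(x) log₂(P(x)):
  -P(1)·log₂(P(1)) = -(0.385)·log₂(0.385) = 0.53017
  -P(2)·log₂(P(2)) = -(0.1426)·log₂(0.1426) = 0.40070
  -P(3)·log₂(P(3)) = -(0.4724)·log₂(0.4724) = 0.51110
H(P) = 0.53017 + 0.40070 + 0.51110 = 1.44197 bits

log₂(3) = 1.58496 bits

D_KL(P||U) = 1.58496 - 1.44197 = 0.14299 ≈ 0.1430 bits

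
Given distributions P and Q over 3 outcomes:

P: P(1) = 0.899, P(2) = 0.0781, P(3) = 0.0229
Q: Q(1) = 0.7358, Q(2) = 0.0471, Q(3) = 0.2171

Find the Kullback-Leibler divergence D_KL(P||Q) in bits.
0.2425 bits

D_KL(P||Q) = Σ P(x) log₂(P(x)/Q(x))

Computing term by term:
  P(1)·log₂(P(1)/Q(1)) = 0.899·log₂(0.899/0.7358) = 0.25982
  P(2)·log₂(P(2)/Q(2)) = 0.0781·log₂(0.0781/0.0471) = 0.05698
  P(3)·log₂(P(3)/Q(3)) = 0.0229·log₂(0.0229/0.2171) = -0.07431

D_KL(P||Q) = 0.25982 + 0.05698 - 0.07431 = 0.24249 ≈ 0.2425 bits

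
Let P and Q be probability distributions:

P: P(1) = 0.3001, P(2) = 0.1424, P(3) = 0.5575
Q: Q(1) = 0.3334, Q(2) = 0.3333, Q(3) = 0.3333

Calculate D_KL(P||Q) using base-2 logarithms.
0.1935 bits

D_KL(P||Q) = Σ P(x) log₂(P(x)/Q(x))

Computing term by term:
  P(1)·log₂(P(1)/Q(1)) = 0.3001·log₂(0.3001/0.3334) = -0.04556
  P(2)·log₂(P(2)/Q(2)) = 0.1424·log₂(0.1424/0.3333) = -0.17471
  P(3)·log₂(P(3)/Q(3)) = 0.5575·log₂(0.5575/0.3333) = 0.41375

D_KL(P||Q) = -0.04556 - 0.17471 + 0.41375 = 0.19348 ≈ 0.1935 bits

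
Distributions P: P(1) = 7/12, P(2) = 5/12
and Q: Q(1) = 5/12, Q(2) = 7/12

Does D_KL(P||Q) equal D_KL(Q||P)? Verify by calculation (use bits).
D_KL(P||Q) = 0.0809 bits, D_KL(Q||P) = 0.0809 bits. Yes — for this pair D_KL(P||Q) = D_KL(Q||P).

D_KL(P||Q) = Σ P(x) log₂(P(x)/Q(x))

Computing term by term:
  P(1)·log₂(P(1)/Q(1)) = (7/12)·log₂((7/12)/(5/12)) = 0.28317
  P(2)·log₂(P(2)/Q(2)) = (5/12)·log₂((5/12)/(7/12)) = -0.20226

D_KL(P||Q) = 0.28317 - 0.20226 = 0.08091 ≈ 0.0809 bits

D_KL(Q||P) = Σ Q(x) log₂(Q(x)/P(x))

Computing term by term:
  Q(1)·log₂(Q(1)/P(1)) = (5/12)·log₂((5/12)/(7/12)) = -0.20226
  Q(2)·log₂(Q(2)/P(2)) = (7/12)·log₂((7/12)/(5/12)) = 0.28317

D_KL(Q||P) = -0.20226 + 0.28317 = 0.08091 ≈ 0.0809 bits

These ARE equal here. Q is P with outcomes relabeled (Q(1) = P(2), Q(2) = P(1)) by a relabeling that is its own inverse, so the two sums contain exactly the same terms in a different order. This is a special case — KL divergence is not symmetric in general: D_KL(P||Q) ≠ D_KL(Q||P) for most P, Q.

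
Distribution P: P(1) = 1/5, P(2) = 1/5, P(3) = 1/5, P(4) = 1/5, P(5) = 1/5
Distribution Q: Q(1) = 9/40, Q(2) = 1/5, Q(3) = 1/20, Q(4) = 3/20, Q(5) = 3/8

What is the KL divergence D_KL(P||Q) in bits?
0.2676 bits

D_KL(P||Q) = Σ P(x) log₂(P(x)/Q(x))

Computing term by term:
  P(1)·log₂(P(1)/Q(1)) = (1/5)·log₂((1/5)/(9/40)) = -0.03399
  P(2)·log₂(P(2)/Q(2)) = (1/5)·log₂((1/5)/(1/5)) = 0.00000
  P(3)·log₂(P(3)/Q(3)) = (1/5)·log₂((1/5)/(1/20)) = 0.40000
  P(4)·log₂(P(4)/Q(4)) = (1/5)·log₂((1/5)/(3/20)) = 0.08301
  P(5)·log₂(P(5)/Q(5)) = (1/5)·log₂((1/5)/(3/8)) = -0.18138

D_KL(P||Q) = -0.03399 + 0.00000 + 0.40000 + 0.08301 - 0.18138 = 0.26764 ≈ 0.2676 bits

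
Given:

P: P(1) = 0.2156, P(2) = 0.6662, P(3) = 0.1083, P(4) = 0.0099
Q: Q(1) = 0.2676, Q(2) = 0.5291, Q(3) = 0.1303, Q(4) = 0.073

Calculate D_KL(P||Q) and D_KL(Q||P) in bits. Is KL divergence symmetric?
D_KL(P||Q) = 0.0968 bits, D_KL(Q||P) = 0.1527 bits. No, KL divergence is not symmetric.

D_KL(P||Q) = Σ P(x) log₂(P(x)/Q(x))

Computing term by term:
  P(1)·log₂(P(1)/Q(1)) = 0.2156·log₂(0.2156/0.2676) = -0.06721
  P(2)·log₂(P(2)/Q(2)) = 0.6662·log₂(0.6662/0.5291) = 0.22145
  P(3)·log₂(P(3)/Q(3)) = 0.1083·log₂(0.1083/0.1303) = -0.02889
  P(4)·log₂(P(4)/Q(4)) = 0.0099·log₂(0.0099/0.073) = -0.02854

D_KL(P||Q) = -0.06721 + 0.22145 - 0.02889 - 0.02854 = 0.09681 ≈ 0.0968 bits

D_KL(Q||P) = Σ Q(x) log₂(Q(x)/P(x))

Computing term by term:
  Q(1)·log₂(Q(1)/P(1)) = 0.2676·log₂(0.2676/0.2156) = 0.08342
  Q(2)·log₂(Q(2)/P(2)) = 0.5291·log₂(0.5291/0.6662) = -0.17588
  Q(3)·log₂(Q(3)/P(3)) = 0.1303·log₂(0.1303/0.1083) = 0.03476
  Q(4)·log₂(Q(4)/P(4)) = 0.073·log₂(0.073/0.0099) = 0.21041

D_KL(Q||P) = 0.08342 - 0.17588 + 0.03476 + 0.21041 = 0.15271 ≈ 0.1527 bits

These are NOT equal (difference: 0.0559 bits). KL divergence is asymmetric: D_KL(P||Q) ≠ D_KL(Q||P) in general.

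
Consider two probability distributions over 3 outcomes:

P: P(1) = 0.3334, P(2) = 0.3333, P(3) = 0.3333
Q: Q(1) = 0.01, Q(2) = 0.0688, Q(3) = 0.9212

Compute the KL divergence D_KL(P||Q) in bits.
1.9566 bits

D_KL(P||Q) = Σ P(x) log₂(P(x)/Q(x))

Computing term by term:
  P(1)·log₂(P(1)/Q(1)) = 0.3334·log₂(0.3334/0.01) = 1.68673
  P(2)·log₂(P(2)/Q(2)) = 0.3333·log₂(0.3333/0.0688) = 0.75870
  P(3)·log₂(P(3)/Q(3)) = 0.3333·log₂(0.3333/0.9212) = -0.48885

D_KL(P||Q) = 1.68673 + 0.75870 - 0.48885 = 1.95658 ≈ 1.9566 bits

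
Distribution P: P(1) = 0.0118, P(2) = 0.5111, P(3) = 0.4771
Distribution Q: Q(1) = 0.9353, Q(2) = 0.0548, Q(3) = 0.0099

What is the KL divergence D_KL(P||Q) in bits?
4.2393 bits

D_KL(P||Q) = Σ P(x) log₂(P(x)/Q(x))

Computing term by term:
  P(1)·log₂(P(1)/Q(1)) = 0.0118·log₂(0.0118/0.9353) = -0.07444
  P(2)·log₂(P(2)/Q(2)) = 0.5111·log₂(0.5111/0.0548) = 1.64644
  P(3)·log₂(P(3)/Q(3)) = 0.4771·log₂(0.4771/0.0099) = 2.66733

D_KL(P||Q) = -0.07444 + 1.64644 + 2.66733 = 4.23933 ≈ 4.2393 bits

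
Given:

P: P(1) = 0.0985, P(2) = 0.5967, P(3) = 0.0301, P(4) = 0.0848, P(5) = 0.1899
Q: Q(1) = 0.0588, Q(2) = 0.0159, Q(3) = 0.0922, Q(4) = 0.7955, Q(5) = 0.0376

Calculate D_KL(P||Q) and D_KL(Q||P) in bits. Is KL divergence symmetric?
D_KL(P||Q) = 3.3152 bits, D_KL(Q||P) = 2.5034 bits. No, KL divergence is not symmetric.

D_KL(P||Q) = Σ P(x) log₂(P(x)/Q(x))

Computing term by term:
  P(1)·log₂(P(1)/Q(1)) = 0.0985·log₂(0.0985/0.0588) = 0.07331
  P(2)·log₂(P(2)/Q(2)) = 0.5967·log₂(0.5967/0.0159) = 3.12069
  P(3)·log₂(P(3)/Q(3)) = 0.0301·log₂(0.0301/0.0922) = -0.04861
  P(4)·log₂(P(4)/Q(4)) = 0.0848·log₂(0.0848/0.7955) = -0.27388
  P(5)·log₂(P(5)/Q(5)) = 0.1899·log₂(0.1899/0.0376) = 0.44369

D_KL(P||Q) = 0.07331 + 3.12069 - 0.04861 - 0.27388 + 0.44369 = 3.31520 ≈ 3.3152 bits

D_KL(Q||P) = Σ Q(x) log₂(Q(x)/P(x))

Computing term by term:
  Q(1)·log₂(Q(1)/P(1)) = 0.0588·log₂(0.0588/0.0985) = -0.04377
  Q(2)·log₂(Q(2)/P(2)) = 0.0159·log₂(0.0159/0.5967) = -0.08316
  Q(3)·log₂(Q(3)/P(3)) = 0.0922·log₂(0.0922/0.0301) = 0.14890
  Q(4)·log₂(Q(4)/P(4)) = 0.7955·log₂(0.7955/0.0848) = 2.56925
  Q(5)·log₂(Q(5)/P(5)) = 0.0376·log₂(0.0376/0.1899) = -0.08785

D_KL(Q||P) = -0.04377 - 0.08316 + 0.14890 + 2.56925 - 0.08785 = 2.50337 ≈ 2.5034 bits

These are NOT equal (difference: 0.8118 bits). KL divergence is asymmetric: D_KL(P||Q) ≠ D_KL(Q||P) in general.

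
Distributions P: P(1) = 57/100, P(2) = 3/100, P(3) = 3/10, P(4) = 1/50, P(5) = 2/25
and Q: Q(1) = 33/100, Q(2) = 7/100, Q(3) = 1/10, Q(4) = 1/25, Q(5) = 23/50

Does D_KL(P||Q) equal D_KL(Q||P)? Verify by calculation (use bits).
D_KL(P||Q) = 0.6664 bits, D_KL(Q||P) = 0.8677 bits. No — D_KL(P||Q) ≠ D_KL(Q||P) for this pair.

D_KL(P||Q) = Σ P(x) log₂(P(x)/Q(x))

Computing term by term:
  P(1)·log₂(P(1)/Q(1)) = (57/100)·log₂((57/100)/(33/100)) = 0.44944
  P(2)·log₂(P(2)/Q(2)) = (3/100)·log₂((3/100)/(7/100)) = -0.03667
  P(3)·log₂(P(3)/Q(3)) = (3/10)·log₂((3/10)/(1/10)) = 0.47549
  P(4)·log₂(P(4)/Q(4)) = (1/50)·log₂((1/50)/(1/25)) = -0.02000
  P(5)·log₂(P(5)/Q(5)) = (2/25)·log₂((2/25)/(23/50)) = -0.20188

D_KL(P||Q) = 0.44944 - 0.03667 + 0.47549 - 0.02000 - 0.20188 = 0.66638 ≈ 0.6664 bits

D_KL(Q||P) = Σ Q(x) log₂(Q(x)/P(x))

Computing term by term:
  Q(1)·log₂(Q(1)/P(1)) = (33/100)·log₂((33/100)/(57/100)) = -0.26020
  Q(2)·log₂(Q(2)/P(2)) = (7/100)·log₂((7/100)/(3/100)) = 0.08557
  Q(3)·log₂(Q(3)/P(3)) = (1/10)·log₂((1/10)/(3/10)) = -0.15850
  Q(4)·log₂(Q(4)/P(4)) = (1/25)·log₂((1/25)/(1/50)) = 0.04000
  Q(5)·log₂(Q(5)/P(5)) = (23/50)·log₂((23/50)/(2/25)) = 1.16084

D_KL(Q||P) = -0.26020 + 0.08557 - 0.15850 + 0.04000 + 1.16084 = 0.86771 ≈ 0.8677 bits

These are NOT equal (difference: 0.2013 bits). KL divergence is asymmetric: D_KL(P||Q) ≠ D_KL(Q||P) in general.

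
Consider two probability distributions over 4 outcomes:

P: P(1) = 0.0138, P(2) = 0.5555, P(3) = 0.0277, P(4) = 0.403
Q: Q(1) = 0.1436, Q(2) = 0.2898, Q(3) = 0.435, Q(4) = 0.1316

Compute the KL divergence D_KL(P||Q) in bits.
1.0155 bits

D_KL(P||Q) = Σ P(x) log₂(P(x)/Q(x))

Computing term by term:
  P(1)·log₂(P(1)/Q(1)) = 0.0138·log₂(0.0138/0.1436) = -0.04663
  P(2)·log₂(P(2)/Q(2)) = 0.5555·log₂(0.5555/0.2898) = 0.52146
  P(3)·log₂(P(3)/Q(3)) = 0.0277·log₂(0.0277/0.435) = -0.11005
  P(4)·log₂(P(4)/Q(4)) = 0.403·log₂(0.403/0.1316) = 0.65069

D_KL(P||Q) = -0.04663 + 0.52146 - 0.11005 + 0.65069 = 1.01547 ≈ 1.0155 bits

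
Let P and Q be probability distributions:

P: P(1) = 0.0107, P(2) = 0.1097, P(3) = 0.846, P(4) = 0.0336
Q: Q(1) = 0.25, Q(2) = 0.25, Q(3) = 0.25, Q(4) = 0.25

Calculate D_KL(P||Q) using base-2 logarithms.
1.2116 bits

D_KL(P||Q) = Σ P(x) log₂(P(x)/Q(x))

Computing term by term:
  P(1)·log₂(P(1)/Q(1)) = 0.0107·log₂(0.0107/0.25) = -0.04864
  P(2)·log₂(P(2)/Q(2)) = 0.1097·log₂(0.1097/0.25) = -0.13036
  P(3)·log₂(P(3)/Q(3)) = 0.846·log₂(0.846/0.25) = 1.48789
  P(4)·log₂(P(4)/Q(4)) = 0.0336·log₂(0.0336/0.25) = -0.09729

D_KL(P||Q) = -0.04864 - 0.13036 + 1.48789 - 0.09729 = 1.21160 ≈ 1.2116 bits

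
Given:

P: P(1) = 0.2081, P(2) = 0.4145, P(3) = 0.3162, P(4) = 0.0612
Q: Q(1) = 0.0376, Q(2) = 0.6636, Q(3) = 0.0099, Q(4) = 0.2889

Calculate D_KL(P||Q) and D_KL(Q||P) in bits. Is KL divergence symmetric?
D_KL(P||Q) = 1.6754 bits, D_KL(Q||P) = 0.9551 bits. No, KL divergence is not symmetric.

D_KL(P||Q) = Σ P(x) log₂(P(x)/Q(x))

Computing term by term:
  P(1)·log₂(P(1)/Q(1)) = 0.2081·log₂(0.2081/0.0376) = 0.51369
  P(2)·log₂(P(2)/Q(2)) = 0.4145·log₂(0.4145/0.6636) = -0.28142
  P(3)·log₂(P(3)/Q(3)) = 0.3162·log₂(0.3162/0.0099) = 1.58014
  P(4)·log₂(P(4)/Q(4)) = 0.0612·log₂(0.0612/0.2889) = -0.13702

D_KL(P||Q) = 0.51369 - 0.28142 + 1.58014 - 0.13702 = 1.67539 ≈ 1.6754 bits

D_KL(Q||P) = Σ Q(x) log₂(Q(x)/P(x))

Computing term by term:
  Q(1)·log₂(Q(1)/P(1)) = 0.0376·log₂(0.0376/0.2081) = -0.09281
  Q(2)·log₂(Q(2)/P(2)) = 0.6636·log₂(0.6636/0.4145) = 0.45055
  Q(3)·log₂(Q(3)/P(3)) = 0.0099·log₂(0.0099/0.3162) = -0.04947
  Q(4)·log₂(Q(4)/P(4)) = 0.2889·log₂(0.2889/0.0612) = 0.64684

D_KL(Q||P) = -0.09281 + 0.45055 - 0.04947 + 0.64684 = 0.95511 ≈ 0.9551 bits

These are NOT equal (difference: 0.7203 bits). KL divergence is asymmetric: D_KL(P||Q) ≠ D_KL(Q||P) in general.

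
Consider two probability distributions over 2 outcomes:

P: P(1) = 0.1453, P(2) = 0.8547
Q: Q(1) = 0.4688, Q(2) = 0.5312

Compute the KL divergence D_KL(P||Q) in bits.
0.3409 bits

D_KL(P||Q) = Σ P(x) log₂(P(x)/Q(x))

Computing term by term:
  P(1)·log₂(P(1)/Q(1)) = 0.1453·log₂(0.1453/0.4688) = -0.24555
  P(2)·log₂(P(2)/Q(2)) = 0.8547·log₂(0.8547/0.5312) = 0.58646

D_KL(P||Q) = -0.24555 + 0.58646 = 0.34091 ≈ 0.3409 bits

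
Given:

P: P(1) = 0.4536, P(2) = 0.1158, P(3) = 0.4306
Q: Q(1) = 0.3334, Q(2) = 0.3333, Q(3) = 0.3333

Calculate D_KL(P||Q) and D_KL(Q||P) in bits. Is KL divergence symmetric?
D_KL(P||Q) = 0.1840 bits, D_KL(Q||P) = 0.2371 bits. No, KL divergence is not symmetric.

D_KL(P||Q) = Σ P(x) log₂(P(x)/Q(x))

Computing term by term:
  P(1)·log₂(P(1)/Q(1)) = 0.4536·log₂(0.4536/0.3334) = 0.20147
  P(2)·log₂(P(2)/Q(2)) = 0.1158·log₂(0.1158/0.3333) = -0.17662
  P(3)·log₂(P(3)/Q(3)) = 0.4306·log₂(0.4306/0.3333) = 0.15912

D_KL(P||Q) = 0.20147 - 0.17662 + 0.15912 = 0.18397 ≈ 0.1840 bits

D_KL(Q||P) = Σ Q(x) log₂(Q(x)/P(x))

Computing term by term:
  Q(1)·log₂(Q(1)/P(1)) = 0.3334·log₂(0.3334/0.4536) = -0.14809
  Q(2)·log₂(Q(2)/P(2)) = 0.3333·log₂(0.3333/0.1158) = 0.50834
  Q(3)·log₂(Q(3)/P(3)) = 0.3333·log₂(0.3333/0.4306) = -0.12316

D_KL(Q||P) = -0.14809 + 0.50834 - 0.12316 = 0.23709 ≈ 0.2371 bits

These are NOT equal (difference: 0.0531 bits). KL divergence is asymmetric: D_KL(P||Q) ≠ D_KL(Q||P) in general.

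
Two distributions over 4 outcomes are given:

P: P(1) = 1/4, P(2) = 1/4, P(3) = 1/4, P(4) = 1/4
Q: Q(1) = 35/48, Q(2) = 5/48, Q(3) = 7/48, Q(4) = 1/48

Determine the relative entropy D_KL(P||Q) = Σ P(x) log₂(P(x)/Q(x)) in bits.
1.0203 bits

D_KL(P||Q) = Σ P(x) log₂(P(x)/Q(x))

Computing term by term:
  P(1)·log₂(P(1)/Q(1)) = (1/4)·log₂((1/4)/(35/48)) = -0.38608
  P(2)·log₂(P(2)/Q(2)) = (1/4)·log₂((1/4)/(5/48)) = 0.31576
  P(3)·log₂(P(3)/Q(3)) = (1/4)·log₂((1/4)/(7/48)) = 0.19440
  P(4)·log₂(P(4)/Q(4)) = (1/4)·log₂((1/4)/(1/48)) = 0.89624

D_KL(P||Q) = -0.38608 + 0.31576 + 0.19440 + 0.89624 = 1.02032 ≈ 1.0203 bits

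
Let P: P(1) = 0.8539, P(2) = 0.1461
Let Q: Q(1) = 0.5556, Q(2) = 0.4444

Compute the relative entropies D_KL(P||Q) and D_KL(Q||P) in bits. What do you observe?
D_KL(P||Q) = 0.2950 bits, D_KL(Q||P) = 0.3687 bits. The two directions give different values (D_KL(Q||P) exceeds D_KL(P||Q) by 0.0737 bits): KL divergence is asymmetric.

D_KL(P||Q) = Σ P(x) log₂(P(x)/Q(x))

Computing term by term:
  P(1)·log₂(P(1)/Q(1)) = 0.8539·log₂(0.8539/0.5556) = 0.52944
  P(2)·log₂(P(2)/Q(2)) = 0.1461·log₂(0.1461/0.4444) = -0.23448

D_KL(P||Q) = 0.52944 - 0.23448 = 0.29496 ≈ 0.2950 bits

D_KL(Q||P) = Σ Q(x) log₂(Q(x)/P(x))

Computing term by term:
  Q(1)·log₂(Q(1)/P(1)) = 0.5556·log₂(0.5556/0.8539) = -0.34448
  Q(2)·log₂(Q(2)/P(2)) = 0.4444·log₂(0.4444/0.1461) = 0.71322

D_KL(Q||P) = -0.34448 + 0.71322 = 0.36874 ≈ 0.3687 bits

These are NOT equal (difference: 0.0737 bits). KL divergence is asymmetric: D_KL(P||Q) ≠ D_KL(Q||P) in general.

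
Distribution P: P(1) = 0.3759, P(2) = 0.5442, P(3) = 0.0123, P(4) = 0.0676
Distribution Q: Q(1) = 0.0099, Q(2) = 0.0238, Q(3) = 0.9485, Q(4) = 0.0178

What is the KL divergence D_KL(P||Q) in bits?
4.4824 bits

D_KL(P||Q) = Σ P(x) log₂(P(x)/Q(x))

Computing term by term:
  P(1)·log₂(P(1)/Q(1)) = 0.3759·log₂(0.3759/0.0099) = 1.97226
  P(2)·log₂(P(2)/Q(2)) = 0.5442·log₂(0.5442/0.0238) = 2.45712
  P(3)·log₂(P(3)/Q(3)) = 0.0123·log₂(0.0123/0.9485) = -0.07711
  P(4)·log₂(P(4)/Q(4)) = 0.0676·log₂(0.0676/0.0178) = 0.13014

D_KL(P||Q) = 1.97226 + 2.45712 - 0.07711 + 0.13014 = 4.48241 ≈ 4.4824 bits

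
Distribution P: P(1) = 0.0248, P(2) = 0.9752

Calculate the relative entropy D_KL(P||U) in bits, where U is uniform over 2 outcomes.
0.8324 bits

U(i) = 1/2 for all i

D_KL(P||U) = Σ P(x) log₂(P(x) / (1/2))
           = Σ P(x) log₂(P(x)) + log₂(2)
           = log₂(2) - H(P)

H(P) = -Σ P(x) log₂(P(x)):
  -P(1)·log₂(P(1)) = -(0.0248)·log₂(0.0248) = 0.13227
  -P(2)·log₂(P(2)) = -(0.9752)·log₂(0.9752) = 0.03533
H(P) = 0.13227 + 0.03533 = 0.16760 bits

log₂(2) = 1.00000 bits

D_KL(P||U) = 1.00000 - 0.16760 = 0.83240 ≈ 0.8324 bits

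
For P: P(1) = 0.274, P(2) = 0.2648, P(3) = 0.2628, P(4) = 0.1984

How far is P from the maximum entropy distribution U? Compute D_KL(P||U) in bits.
0.0110 bits

U(i) = 1/4 for all i

D_KL(P||U) = Σ P(x) log₂(P(x) / (1/4))
           = Σ P(x) log₂(P(x)) + log₂(4)
           = log₂(4) - H(P)

H(P) = -Σ P(x) log₂(P(x)):
  -P(1)·log₂(P(1)) = -(0.274)·log₂(0.274) = 0.51176
  -P(2)·log₂(P(2)) = -(0.2648)·log₂(0.2648) = 0.50763
  -P(3)·log₂(P(3)) = -(0.2628)·log₂(0.2628) = 0.50667
  -P(4)·log₂(P(4)) = -(0.1984)·log₂(0.1984) = 0.46297
H(P) = 0.51176 + 0.50763 + 0.50667 + 0.46297 = 1.98903 bits

log₂(4) = 2.00000 bits

D_KL(P||U) = 2.00000 - 1.98903 = 0.01097 ≈ 0.0110 bits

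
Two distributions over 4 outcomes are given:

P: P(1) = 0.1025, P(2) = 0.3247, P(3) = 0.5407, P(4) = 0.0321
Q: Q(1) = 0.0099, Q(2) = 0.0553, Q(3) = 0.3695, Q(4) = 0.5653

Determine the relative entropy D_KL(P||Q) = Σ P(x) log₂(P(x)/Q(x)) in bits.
1.3390 bits

D_KL(P||Q) = Σ P(x) log₂(P(x)/Q(x))

Computing term by term:
  P(1)·log₂(P(1)/Q(1)) = 0.1025·log₂(0.1025/0.0099) = 0.34564
  P(2)·log₂(P(2)/Q(2)) = 0.3247·log₂(0.3247/0.0553) = 0.82920
  P(3)·log₂(P(3)/Q(3)) = 0.5407·log₂(0.5407/0.3695) = 0.29698
  P(4)·log₂(P(4)/Q(4)) = 0.0321·log₂(0.0321/0.5653) = -0.13284

D_KL(P||Q) = 0.34564 + 0.82920 + 0.29698 - 0.13284 = 1.33898 ≈ 1.3390 bits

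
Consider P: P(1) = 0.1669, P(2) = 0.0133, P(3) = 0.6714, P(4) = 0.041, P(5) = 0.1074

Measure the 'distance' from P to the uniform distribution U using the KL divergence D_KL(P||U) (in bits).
0.8874 bits

U(i) = 1/5 for all i

D_KL(P||U) = Σ P(x) log₂(P(x) / (1/5))
           = Σ P(x) log₂(P(x)) + log₂(5)
           = log₂(5) - H(P)

H(P) = -Σ P(x) log₂(P(x)):
  -P(1)·log₂(P(1)) = -(0.1669)·log₂(0.1669) = 0.43109
  -P(2)·log₂(P(2)) = -(0.0133)·log₂(0.0133) = 0.08289
  -P(3)·log₂(P(3)) = -(0.6714)·log₂(0.6714) = 0.38589
  -P(4)·log₂(P(4)) = -(0.041)·log₂(0.041) = 0.18894
  -P(5)·log₂(P(5)) = -(0.1074)·log₂(0.1074) = 0.34571
H(P) = 0.43109 + 0.08289 + 0.38589 + 0.18894 + 0.34571 = 1.43452 bits

log₂(5) = 2.32193 bits

D_KL(P||U) = 2.32193 - 1.43452 = 0.88741 ≈ 0.8874 bits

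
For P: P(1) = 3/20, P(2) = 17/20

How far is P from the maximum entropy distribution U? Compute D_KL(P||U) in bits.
0.3902 bits

U(i) = 1/2 for all i

D_KL(P||U) = Σ P(x) log₂(P(x) / (1/2))
           = Σ P(x) log₂(P(x)) + log₂(2)
           = log₂(2) - H(P)

H(P) = -Σ P(x) log₂(P(x)):
  -P(1)·log₂(P(1)) = -(3/20)·log₂(3/20) = 0.41054
  -P(2)·log₂(P(2)) = -(17/20)·log₂(17/20) = 0.19930
H(P) = 0.41054 + 0.19930 = 0.60984 bits

log₂(2) = 1.00000 bits

D_KL(P||U) = 1.00000 - 0.60984 = 0.39016 ≈ 0.3902 bits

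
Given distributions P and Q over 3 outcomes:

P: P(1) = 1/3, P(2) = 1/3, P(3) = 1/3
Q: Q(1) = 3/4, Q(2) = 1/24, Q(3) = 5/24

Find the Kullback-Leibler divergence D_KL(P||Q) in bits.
0.8360 bits

D_KL(P||Q) = Σ P(x) log₂(P(x)/Q(x))

Computing term by term:
  P(1)·log₂(P(1)/Q(1)) = (1/3)·log₂((1/3)/(3/4)) = -0.38998
  P(2)·log₂(P(2)/Q(2)) = (1/3)·log₂((1/3)/(1/24)) = 1.00000
  P(3)·log₂(P(3)/Q(3)) = (1/3)·log₂((1/3)/(5/24)) = 0.22602

D_KL(P||Q) = -0.38998 + 1.00000 + 0.22602 = 0.83604 ≈ 0.8360 bits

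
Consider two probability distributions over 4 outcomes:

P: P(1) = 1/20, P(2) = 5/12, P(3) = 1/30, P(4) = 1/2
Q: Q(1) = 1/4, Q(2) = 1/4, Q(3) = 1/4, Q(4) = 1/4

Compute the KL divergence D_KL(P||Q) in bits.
0.5941 bits

D_KL(P||Q) = Σ P(x) log₂(P(x)/Q(x))

Computing term by term:
  P(1)·log₂(P(1)/Q(1)) = (1/20)·log₂((1/20)/(1/4)) = -0.11610
  P(2)·log₂(P(2)/Q(2)) = (5/12)·log₂((5/12)/(1/4)) = 0.30707
  P(3)·log₂(P(3)/Q(3)) = (1/30)·log₂((1/30)/(1/4)) = -0.09690
  P(4)·log₂(P(4)/Q(4)) = (1/2)·log₂((1/2)/(1/4)) = 0.50000

D_KL(P||Q) = -0.11610 + 0.30707 - 0.09690 + 0.50000 = 0.59407 ≈ 0.5941 bits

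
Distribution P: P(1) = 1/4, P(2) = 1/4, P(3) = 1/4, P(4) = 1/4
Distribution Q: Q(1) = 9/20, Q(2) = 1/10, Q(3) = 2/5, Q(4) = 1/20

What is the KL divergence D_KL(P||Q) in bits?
0.5294 bits

D_KL(P||Q) = Σ P(x) log₂(P(x)/Q(x))

Computing term by term:
  P(1)·log₂(P(1)/Q(1)) = (1/4)·log₂((1/4)/(9/20)) = -0.21200
  P(2)·log₂(P(2)/Q(2)) = (1/4)·log₂((1/4)/(1/10)) = 0.33048
  P(3)·log₂(P(3)/Q(3)) = (1/4)·log₂((1/4)/(2/5)) = -0.16952
  P(4)·log₂(P(4)/Q(4)) = (1/4)·log₂((1/4)/(1/20)) = 0.58048

D_KL(P||Q) = -0.21200 + 0.33048 - 0.16952 + 0.58048 = 0.52944 ≈ 0.5294 bits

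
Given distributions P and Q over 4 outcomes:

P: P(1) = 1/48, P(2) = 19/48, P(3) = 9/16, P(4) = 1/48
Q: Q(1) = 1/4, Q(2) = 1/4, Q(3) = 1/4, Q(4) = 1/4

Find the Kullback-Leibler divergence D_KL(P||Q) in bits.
0.7711 bits

D_KL(P||Q) = Σ P(x) log₂(P(x)/Q(x))

Computing term by term:
  P(1)·log₂(P(1)/Q(1)) = (1/48)·log₂((1/48)/(1/4)) = -0.07469
  P(2)·log₂(P(2)/Q(2)) = (19/48)·log₂((19/48)/(1/4)) = 0.26242
  P(3)·log₂(P(3)/Q(3)) = (9/16)·log₂((9/16)/(1/4)) = 0.65808
  P(4)·log₂(P(4)/Q(4)) = (1/48)·log₂((1/48)/(1/4)) = -0.07469

D_KL(P||Q) = -0.07469 + 0.26242 + 0.65808 - 0.07469 = 0.77112 ≈ 0.7711 bits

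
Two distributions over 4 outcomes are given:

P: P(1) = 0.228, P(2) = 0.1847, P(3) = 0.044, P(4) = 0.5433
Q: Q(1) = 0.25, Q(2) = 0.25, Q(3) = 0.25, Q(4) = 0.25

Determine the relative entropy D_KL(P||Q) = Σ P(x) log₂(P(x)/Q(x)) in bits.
0.3872 bits

D_KL(P||Q) = Σ P(x) log₂(P(x)/Q(x))

Computing term by term:
  P(1)·log₂(P(1)/Q(1)) = 0.228·log₂(0.228/0.25) = -0.03030
  P(2)·log₂(P(2)/Q(2)) = 0.1847·log₂(0.1847/0.25) = -0.08067
  P(3)·log₂(P(3)/Q(3)) = 0.044·log₂(0.044/0.25) = -0.11028
  P(4)·log₂(P(4)/Q(4)) = 0.5433·log₂(0.5433/0.25) = 0.60840

D_KL(P||Q) = -0.03030 - 0.08067 - 0.11028 + 0.60840 = 0.38715 ≈ 0.3872 bits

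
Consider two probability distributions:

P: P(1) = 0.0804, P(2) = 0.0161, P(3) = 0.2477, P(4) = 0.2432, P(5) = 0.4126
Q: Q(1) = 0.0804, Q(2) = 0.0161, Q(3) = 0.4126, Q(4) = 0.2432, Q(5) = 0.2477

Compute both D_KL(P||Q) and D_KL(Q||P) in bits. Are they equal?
D_KL(P||Q) = 0.1214 bits, D_KL(Q||P) = 0.1214 bits. Yes, in this case they are equal (although KL divergence is not symmetric in general).

D_KL(P||Q) = Σ P(x) log₂(P(x)/Q(x))

Computing term by term:
  P(1)·log₂(P(1)/Q(1)) = 0.0804·log₂(0.0804/0.0804) = 0.00000
  P(2)·log₂(P(2)/Q(2)) = 0.0161·log₂(0.0161/0.0161) = 0.00000
  P(3)·log₂(P(3)/Q(3)) = 0.2477·log₂(0.2477/0.4126) = -0.18234
  P(4)·log₂(P(4)/Q(4)) = 0.2432·log₂(0.2432/0.2432) = 0.00000
  P(5)·log₂(P(5)/Q(5)) = 0.4126·log₂(0.4126/0.2477) = 0.30374

D_KL(P||Q) = 0.00000 + 0.00000 - 0.18234 + 0.00000 + 0.30374 = 0.12140 ≈ 0.1214 bits

D_KL(Q||P) = Σ Q(x) log₂(Q(x)/P(x))

Computing term by term:
  Q(1)·log₂(Q(1)/P(1)) = 0.0804·log₂(0.0804/0.0804) = 0.00000
  Q(2)·log₂(Q(2)/P(2)) = 0.0161·log₂(0.0161/0.0161) = 0.00000
  Q(3)·log₂(Q(3)/P(3)) = 0.4126·log₂(0.4126/0.2477) = 0.30374
  Q(4)·log₂(Q(4)/P(4)) = 0.2432·log₂(0.2432/0.2432) = 0.00000
  Q(5)·log₂(Q(5)/P(5)) = 0.2477·log₂(0.2477/0.4126) = -0.18234

D_KL(Q||P) = 0.00000 + 0.00000 + 0.30374 + 0.00000 - 0.18234 = 0.12140 ≈ 0.1214 bits

These ARE equal here. Q is P with outcomes relabeled (Q(3) = P(5), Q(5) = P(3)) by a relabeling that is its own inverse, so the two sums contain exactly the same terms in a different order. This is a special case — KL divergence is not symmetric in general: D_KL(P||Q) ≠ D_KL(Q||P) for most P, Q.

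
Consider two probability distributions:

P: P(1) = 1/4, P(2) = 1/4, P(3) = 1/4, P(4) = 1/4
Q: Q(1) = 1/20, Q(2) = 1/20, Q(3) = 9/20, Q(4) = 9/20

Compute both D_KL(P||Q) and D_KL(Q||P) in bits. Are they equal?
D_KL(P||Q) = 0.7370 bits, D_KL(Q||P) = 0.5310 bits. No, they are not equal.

D_KL(P||Q) = Σ P(x) log₂(P(x)/Q(x))

Computing term by term:
  P(1)·log₂(P(1)/Q(1)) = (1/4)·log₂((1/4)/(1/20)) = 0.58048
  P(2)·log₂(P(2)/Q(2)) = (1/4)·log₂((1/4)/(1/20)) = 0.58048
  P(3)·log₂(P(3)/Q(3)) = (1/4)·log₂((1/4)/(9/20)) = -0.21200
  P(4)·log₂(P(4)/Q(4)) = (1/4)·log₂((1/4)/(9/20)) = -0.21200

D_KL(P||Q) = 0.58048 + 0.58048 - 0.21200 - 0.21200 = 0.73696 ≈ 0.7370 bits

D_KL(Q||P) = Σ Q(x) log₂(Q(x)/P(x))

Computing term by term:
  Q(1)·log₂(Q(1)/P(1)) = (1/20)·log₂((1/20)/(1/4)) = -0.11610
  Q(2)·log₂(Q(2)/P(2)) = (1/20)·log₂((1/20)/(1/4)) = -0.11610
  Q(3)·log₂(Q(3)/P(3)) = (9/20)·log₂((9/20)/(1/4)) = 0.38160
  Q(4)·log₂(Q(4)/P(4)) = (9/20)·log₂((9/20)/(1/4)) = 0.38160

D_KL(Q||P) = -0.11610 - 0.11610 + 0.38160 + 0.38160 = 0.53100 ≈ 0.5310 bits

These are NOT equal (difference: 0.2060 bits). KL divergence is asymmetric: D_KL(P||Q) ≠ D_KL(Q||P) in general.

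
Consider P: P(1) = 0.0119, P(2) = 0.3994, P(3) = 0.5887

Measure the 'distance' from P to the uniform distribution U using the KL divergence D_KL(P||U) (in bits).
0.5300 bits

U(i) = 1/3 for all i

D_KL(P||U) = Σ P(x) log₂(P(x) / (1/3))
           = Σ P(x) log₂(P(x)) + log₂(3)
           = log₂(3) - H(P)

H(P) = -Σ P(x) log₂(P(x)):
  -P(1)·log₂(P(1)) = -(0.0119)·log₂(0.0119) = 0.07608
  -P(2)·log₂(P(2)) = -(0.3994)·log₂(0.3994) = 0.52884
  -P(3)·log₂(P(3)) = -(0.5887)·log₂(0.5887) = 0.45000
H(P) = 0.07608 + 0.52884 + 0.45000 = 1.05492 bits

log₂(3) = 1.58496 bits

D_KL(P||U) = 1.58496 - 1.05492 = 0.53004 ≈ 0.5300 bits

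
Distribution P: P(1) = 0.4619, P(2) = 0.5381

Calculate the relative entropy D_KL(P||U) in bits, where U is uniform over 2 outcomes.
0.0042 bits

U(i) = 1/2 for all i

D_KL(P||U) = Σ P(x) log₂(P(x) / (1/2))
           = Σ P(x) log₂(P(x)) + log₂(2)
           = log₂(2) - H(P)

H(P) = -Σ P(x) log₂(P(x)):
  -P(1)·log₂(P(1)) = -(0.4619)·log₂(0.4619) = 0.51472
  -P(2)·log₂(P(2)) = -(0.5381)·log₂(0.5381) = 0.48109
H(P) = 0.51472 + 0.48109 = 0.99581 bits

log₂(2) = 1.00000 bits

D_KL(P||U) = 1.00000 - 0.99581 = 0.00419 ≈ 0.0042 bits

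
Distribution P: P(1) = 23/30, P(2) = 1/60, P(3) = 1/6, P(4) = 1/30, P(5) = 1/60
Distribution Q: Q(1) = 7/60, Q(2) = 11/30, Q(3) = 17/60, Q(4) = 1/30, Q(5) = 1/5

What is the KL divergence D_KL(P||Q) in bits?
1.8208 bits

D_KL(P||Q) = Σ P(x) log₂(P(x)/Q(x))

Computing term by term:
  P(1)·log₂(P(1)/Q(1)) = (23/30)·log₂((23/30)/(7/60)) = 2.08243
  P(2)·log₂(P(2)/Q(2)) = (1/60)·log₂((1/60)/(11/30)) = -0.07432
  P(3)·log₂(P(3)/Q(3)) = (1/6)·log₂((1/6)/(17/60)) = -0.12759
  P(4)·log₂(P(4)/Q(4)) = (1/30)·log₂((1/30)/(1/30)) = 0.00000
  P(5)·log₂(P(5)/Q(5)) = (1/60)·log₂((1/60)/(1/5)) = -0.05975

D_KL(P||Q) = 2.08243 - 0.07432 - 0.12759 + 0.00000 - 0.05975 = 1.82077 ≈ 1.8208 bits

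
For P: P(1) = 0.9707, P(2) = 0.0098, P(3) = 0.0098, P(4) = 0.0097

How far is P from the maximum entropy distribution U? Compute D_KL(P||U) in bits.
1.7627 bits

U(i) = 1/4 for all i

D_KL(P||U) = Σ P(x) log₂(P(x) / (1/4))
           = Σ P(x) log₂(P(x)) + log₂(4)
           = log₂(4) - H(P)

H(P) = -Σ P(x) log₂(P(x)):
  -P(1)·log₂(P(1)) = -(0.9707)·log₂(0.9707) = 0.04165
  -P(2)·log₂(P(2)) = -(0.0098)·log₂(0.0098) = 0.06540
  -P(3)·log₂(P(3)) = -(0.0098)·log₂(0.0098) = 0.06540
  -P(4)·log₂(P(4)) = -(0.0097)·log₂(0.0097) = 0.06487
H(P) = 0.04165 + 0.06540 + 0.06540 + 0.06487 = 0.23732 bits

log₂(4) = 2.00000 bits

D_KL(P||U) = 2.00000 - 0.23732 = 1.76268 ≈ 1.7627 bits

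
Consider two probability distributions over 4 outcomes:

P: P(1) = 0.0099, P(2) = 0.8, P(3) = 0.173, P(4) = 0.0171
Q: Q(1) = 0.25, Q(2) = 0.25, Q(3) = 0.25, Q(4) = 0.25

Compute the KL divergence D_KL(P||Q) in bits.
1.1383 bits

D_KL(P||Q) = Σ P(x) log₂(P(x)/Q(x))

Computing term by term:
  P(1)·log₂(P(1)/Q(1)) = 0.0099·log₂(0.0099/0.25) = -0.04612
  P(2)·log₂(P(2)/Q(2)) = 0.8·log₂(0.8/0.25) = 1.34246
  P(3)·log₂(P(3)/Q(3)) = 0.173·log₂(0.173/0.25) = -0.09189
  P(4)·log₂(P(4)/Q(4)) = 0.0171·log₂(0.0171/0.25) = -0.06617

D_KL(P||Q) = -0.04612 + 1.34246 - 0.09189 - 0.06617 = 1.13828 ≈ 1.1383 bits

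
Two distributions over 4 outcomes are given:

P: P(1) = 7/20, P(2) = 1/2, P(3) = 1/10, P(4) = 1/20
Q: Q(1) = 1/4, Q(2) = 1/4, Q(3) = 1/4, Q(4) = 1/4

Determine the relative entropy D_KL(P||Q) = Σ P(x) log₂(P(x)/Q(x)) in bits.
0.4216 bits

D_KL(P||Q) = Σ P(x) log₂(P(x)/Q(x))

Computing term by term:
  P(1)·log₂(P(1)/Q(1)) = (7/20)·log₂((7/20)/(1/4)) = 0.16990
  P(2)·log₂(P(2)/Q(2)) = (1/2)·log₂((1/2)/(1/4)) = 0.50000
  P(3)·log₂(P(3)/Q(3)) = (1/10)·log₂((1/10)/(1/4)) = -0.13219
  P(4)·log₂(P(4)/Q(4)) = (1/20)·log₂((1/20)/(1/4)) = -0.11610

D_KL(P||Q) = 0.16990 + 0.50000 - 0.13219 - 0.11610 = 0.42161 ≈ 0.4216 bits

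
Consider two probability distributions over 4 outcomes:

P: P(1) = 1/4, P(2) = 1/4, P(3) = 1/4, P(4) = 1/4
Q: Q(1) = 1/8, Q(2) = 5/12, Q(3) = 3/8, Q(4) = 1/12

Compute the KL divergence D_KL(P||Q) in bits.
0.3158 bits

D_KL(P||Q) = Σ P(x) log₂(P(x)/Q(x))

Computing term by term:
  P(1)·log₂(P(1)/Q(1)) = (1/4)·log₂((1/4)/(1/8)) = 0.25000
  P(2)·log₂(P(2)/Q(2)) = (1/4)·log₂((1/4)/(5/12)) = -0.18424
  P(3)·log₂(P(3)/Q(3)) = (1/4)·log₂((1/4)/(3/8)) = -0.14624
  P(4)·log₂(P(4)/Q(4)) = (1/4)·log₂((1/4)/(1/12)) = 0.39624

D_KL(P||Q) = 0.25000 - 0.18424 - 0.14624 + 0.39624 = 0.31576 ≈ 0.3158 bits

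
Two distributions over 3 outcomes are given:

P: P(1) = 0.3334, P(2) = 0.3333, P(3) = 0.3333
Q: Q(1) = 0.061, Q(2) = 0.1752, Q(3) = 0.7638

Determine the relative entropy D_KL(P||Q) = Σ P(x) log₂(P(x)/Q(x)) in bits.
0.7274 bits

D_KL(P||Q) = Σ P(x) log₂(P(x)/Q(x))

Computing term by term:
  P(1)·log₂(P(1)/Q(1)) = 0.3334·log₂(0.3334/0.061) = 0.81695
  P(2)·log₂(P(2)/Q(2)) = 0.3333·log₂(0.3333/0.1752) = 0.30924
  P(3)·log₂(P(3)/Q(3)) = 0.3333·log₂(0.3333/0.7638) = -0.39875

D_KL(P||Q) = 0.81695 + 0.30924 - 0.39875 = 0.72744 ≈ 0.7274 bits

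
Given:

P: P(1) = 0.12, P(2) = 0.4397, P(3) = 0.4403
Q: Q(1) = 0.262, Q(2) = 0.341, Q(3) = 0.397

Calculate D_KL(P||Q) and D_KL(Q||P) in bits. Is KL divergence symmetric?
D_KL(P||Q) = 0.0918 bits, D_KL(Q||P) = 0.1108 bits. No, KL divergence is not symmetric.

D_KL(P||Q) = Σ P(x) log₂(P(x)/Q(x))

Computing term by term:
  P(1)·log₂(P(1)/Q(1)) = 0.12·log₂(0.12/0.262) = -0.13518
  P(2)·log₂(P(2)/Q(2)) = 0.4397·log₂(0.4397/0.341) = 0.16126
  P(3)·log₂(P(3)/Q(3)) = 0.4403·log₂(0.4403/0.397) = 0.06576

D_KL(P||Q) = -0.13518 + 0.16126 + 0.06576 = 0.09184 ≈ 0.0918 bits

D_KL(Q||P) = Σ Q(x) log₂(Q(x)/P(x))

Computing term by term:
  Q(1)·log₂(Q(1)/P(1)) = 0.262·log₂(0.262/0.12) = 0.29515
  Q(2)·log₂(Q(2)/P(2)) = 0.341·log₂(0.341/0.4397) = -0.12506
  Q(3)·log₂(Q(3)/P(3)) = 0.397·log₂(0.397/0.4403) = -0.05929

D_KL(Q||P) = 0.29515 - 0.12506 - 0.05929 = 0.11080 ≈ 0.1108 bits

These are NOT equal (difference: 0.0190 bits). KL divergence is asymmetric: D_KL(P||Q) ≠ D_KL(Q||P) in general.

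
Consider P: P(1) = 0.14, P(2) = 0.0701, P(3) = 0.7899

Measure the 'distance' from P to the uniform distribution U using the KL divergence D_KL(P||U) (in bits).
0.6503 bits

U(i) = 1/3 for all i

D_KL(P||U) = Σ P(x) log₂(P(x) / (1/3))
           = Σ P(x) log₂(P(x)) + log₂(3)
           = log₂(3) - H(P)

H(P) = -Σ P(x) log₂(P(x)):
  -P(1)·log₂(P(1)) = -(0.14)·log₂(0.14) = 0.39711
  -P(2)·log₂(P(2)) = -(0.0701)·log₂(0.0701) = 0.26879
  -P(3)·log₂(P(3)) = -(0.7899)·log₂(0.7899) = 0.26877
H(P) = 0.39711 + 0.26879 + 0.26877 = 0.93467 bits

log₂(3) = 1.58496 bits

D_KL(P||U) = 1.58496 - 0.93467 = 0.65029 ≈ 0.6503 bits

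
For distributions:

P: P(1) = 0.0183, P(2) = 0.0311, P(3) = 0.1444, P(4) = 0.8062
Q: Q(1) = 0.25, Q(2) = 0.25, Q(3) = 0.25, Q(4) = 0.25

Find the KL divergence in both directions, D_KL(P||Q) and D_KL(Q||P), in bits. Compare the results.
D_KL(P||Q) = 1.0850 bits, D_KL(Q||P) = 1.4704 bits. D_KL(Q||P) is larger than D_KL(P||Q) by 0.3854 bits; the two directions differ.

D_KL(P||Q) = Σ P(x) log₂(P(x)/Q(x))

Computing term by term:
  P(1)·log₂(P(1)/Q(1)) = 0.0183·log₂(0.0183/0.25) = -0.06903
  P(2)·log₂(P(2)/Q(2)) = 0.0311·log₂(0.0311/0.25) = -0.09352
  P(3)·log₂(P(3)/Q(3)) = 0.1444·log₂(0.1444/0.25) = -0.11434
  P(4)·log₂(P(4)/Q(4)) = 0.8062·log₂(0.8062/0.25) = 1.36184

D_KL(P||Q) = -0.06903 - 0.09352 - 0.11434 + 1.36184 = 1.08495 ≈ 1.0850 bits

D_KL(Q||P) = Σ Q(x) log₂(Q(x)/P(x))

Computing term by term:
  Q(1)·log₂(Q(1)/P(1)) = 0.25·log₂(0.25/0.0183) = 0.94300
  Q(2)·log₂(Q(2)/P(2)) = 0.25·log₂(0.25/0.0311) = 0.75174
  Q(3)·log₂(Q(3)/P(3)) = 0.25·log₂(0.25/0.1444) = 0.19796
  Q(4)·log₂(Q(4)/P(4)) = 0.25·log₂(0.25/0.8062) = -0.42230

D_KL(Q||P) = 0.94300 + 0.75174 + 0.19796 - 0.42230 = 1.47040 ≈ 1.4704 bits

These are NOT equal (difference: 0.3854 bits). KL divergence is asymmetric: D_KL(P||Q) ≠ D_KL(Q||P) in general.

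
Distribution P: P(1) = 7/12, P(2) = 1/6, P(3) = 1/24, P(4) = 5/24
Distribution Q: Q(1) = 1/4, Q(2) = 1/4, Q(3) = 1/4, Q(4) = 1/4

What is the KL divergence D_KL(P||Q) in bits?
0.4531 bits

D_KL(P||Q) = Σ P(x) log₂(P(x)/Q(x))

Computing term by term:
  P(1)·log₂(P(1)/Q(1)) = (7/12)·log₂((7/12)/(1/4)) = 0.71306
  P(2)·log₂(P(2)/Q(2)) = (1/6)·log₂((1/6)/(1/4)) = -0.09749
  P(3)·log₂(P(3)/Q(3)) = (1/24)·log₂((1/24)/(1/4)) = -0.10771
  P(4)·log₂(P(4)/Q(4)) = (5/24)·log₂((5/24)/(1/4)) = -0.05480

D_KL(P||Q) = 0.71306 - 0.09749 - 0.10771 - 0.05480 = 0.45306 ≈ 0.4531 bits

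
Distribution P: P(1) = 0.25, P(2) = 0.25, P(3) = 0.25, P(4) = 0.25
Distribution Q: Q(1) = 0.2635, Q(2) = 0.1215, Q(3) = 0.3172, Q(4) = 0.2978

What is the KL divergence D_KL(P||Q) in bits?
0.0923 bits

D_KL(P||Q) = Σ P(x) log₂(P(x)/Q(x))

Computing term by term:
  P(1)·log₂(P(1)/Q(1)) = 0.25·log₂(0.25/0.2635) = -0.01897
  P(2)·log₂(P(2)/Q(2)) = 0.25·log₂(0.25/0.1215) = 0.26024
  P(3)·log₂(P(3)/Q(3)) = 0.25·log₂(0.25/0.3172) = -0.08587
  P(4)·log₂(P(4)/Q(4)) = 0.25·log₂(0.25/0.2978) = -0.06310

D_KL(P||Q) = -0.01897 + 0.26024 - 0.08587 - 0.06310 = 0.09230 ≈ 0.0923 bits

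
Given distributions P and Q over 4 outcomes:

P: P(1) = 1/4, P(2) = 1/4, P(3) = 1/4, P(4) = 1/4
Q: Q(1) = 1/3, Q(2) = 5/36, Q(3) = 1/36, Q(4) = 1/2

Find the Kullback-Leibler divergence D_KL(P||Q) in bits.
0.6507 bits

D_KL(P||Q) = Σ P(x) log₂(P(x)/Q(x))

Computing term by term:
  P(1)·log₂(P(1)/Q(1)) = (1/4)·log₂((1/4)/(1/3)) = -0.10376
  P(2)·log₂(P(2)/Q(2)) = (1/4)·log₂((1/4)/(5/36)) = 0.21200
  P(3)·log₂(P(3)/Q(3)) = (1/4)·log₂((1/4)/(1/36)) = 0.79248
  P(4)·log₂(P(4)/Q(4)) = (1/4)·log₂((1/4)/(1/2)) = -0.25000

D_KL(P||Q) = -0.10376 + 0.21200 + 0.79248 - 0.25000 = 0.65072 ≈ 0.6507 bits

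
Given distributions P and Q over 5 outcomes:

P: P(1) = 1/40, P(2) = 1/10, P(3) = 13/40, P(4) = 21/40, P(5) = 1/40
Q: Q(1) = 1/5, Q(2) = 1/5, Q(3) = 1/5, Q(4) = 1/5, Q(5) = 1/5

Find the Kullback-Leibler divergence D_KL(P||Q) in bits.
0.7086 bits

D_KL(P||Q) = Σ P(x) log₂(P(x)/Q(x))

Computing term by term:
  P(1)·log₂(P(1)/Q(1)) = (1/40)·log₂((1/40)/(1/5)) = -0.07500
  P(2)·log₂(P(2)/Q(2)) = (1/10)·log₂((1/10)/(1/5)) = -0.10000
  P(3)·log₂(P(3)/Q(3)) = (13/40)·log₂((13/40)/(1/5)) = 0.22764
  P(4)·log₂(P(4)/Q(4)) = (21/40)·log₂((21/40)/(1/5)) = 0.73097
  P(5)·log₂(P(5)/Q(5)) = (1/40)·log₂((1/40)/(1/5)) = -0.07500

D_KL(P||Q) = -0.07500 - 0.10000 + 0.22764 + 0.73097 - 0.07500 = 0.70861 ≈ 0.7086 bits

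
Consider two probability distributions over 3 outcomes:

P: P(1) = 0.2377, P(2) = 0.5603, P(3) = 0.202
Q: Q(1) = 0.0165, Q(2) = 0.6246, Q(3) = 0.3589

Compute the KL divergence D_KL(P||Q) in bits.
0.6595 bits

D_KL(P||Q) = Σ P(x) log₂(P(x)/Q(x))

Computing term by term:
  P(1)·log₂(P(1)/Q(1)) = 0.2377·log₂(0.2377/0.0165) = 0.91481
  P(2)·log₂(P(2)/Q(2)) = 0.5603·log₂(0.5603/0.6246) = -0.08782
  P(3)·log₂(P(3)/Q(3)) = 0.202·log₂(0.202/0.3589) = -0.16750

D_KL(P||Q) = 0.91481 - 0.08782 - 0.16750 = 0.65949 ≈ 0.6595 bits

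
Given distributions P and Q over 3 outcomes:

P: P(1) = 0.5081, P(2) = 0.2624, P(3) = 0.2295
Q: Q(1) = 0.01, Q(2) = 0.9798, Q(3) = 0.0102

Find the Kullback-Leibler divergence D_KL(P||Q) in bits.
3.4116 bits

D_KL(P||Q) = Σ P(x) log₂(P(x)/Q(x))

Computing term by term:
  P(1)·log₂(P(1)/Q(1)) = 0.5081·log₂(0.5081/0.01) = 2.87942
  P(2)·log₂(P(2)/Q(2)) = 0.2624·log₂(0.2624/0.9798) = -0.49875
  P(3)·log₂(P(3)/Q(3)) = 0.2295·log₂(0.2295/0.0102) = 1.03088

D_KL(P||Q) = 2.87942 - 0.49875 + 1.03088 = 3.41155 ≈ 3.4116 bits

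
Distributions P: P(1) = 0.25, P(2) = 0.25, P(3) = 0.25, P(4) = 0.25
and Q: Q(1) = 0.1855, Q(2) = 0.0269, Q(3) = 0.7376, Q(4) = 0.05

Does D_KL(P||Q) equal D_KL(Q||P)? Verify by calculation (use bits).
D_KL(P||Q) = 1.1019 bits, D_KL(Q||P) = 0.8689 bits. No — D_KL(P||Q) ≠ D_KL(Q||P) for this pair.

D_KL(P||Q) = Σ P(x) log₂(P(x)/Q(x))

Computing term by term:
  P(1)·log₂(P(1)/Q(1)) = 0.25·log₂(0.25/0.1855) = 0.10763
  P(2)·log₂(P(2)/Q(2)) = 0.25·log₂(0.25/0.0269) = 0.80406
  P(3)·log₂(P(3)/Q(3)) = 0.25·log₂(0.25/0.7376) = -0.39023
  P(4)·log₂(P(4)/Q(4)) = 0.25·log₂(0.25/0.05) = 0.58048

D_KL(P||Q) = 0.10763 + 0.80406 - 0.39023 + 0.58048 = 1.10194 ≈ 1.1019 bits

D_KL(Q||P) = Σ Q(x) log₂(Q(x)/P(x))

Computing term by term:
  Q(1)·log₂(Q(1)/P(1)) = 0.1855·log₂(0.1855/0.25) = -0.07986
  Q(2)·log₂(Q(2)/P(2)) = 0.0269·log₂(0.0269/0.25) = -0.08652
  Q(3)·log₂(Q(3)/P(3)) = 0.7376·log₂(0.7376/0.25) = 1.15133
  Q(4)·log₂(Q(4)/P(4)) = 0.05·log₂(0.05/0.25) = -0.11610

D_KL(Q||P) = -0.07986 - 0.08652 + 1.15133 - 0.11610 = 0.86885 ≈ 0.8689 bits

These are NOT equal (difference: 0.2330 bits). KL divergence is asymmetric: D_KL(P||Q) ≠ D_KL(Q||P) in general.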